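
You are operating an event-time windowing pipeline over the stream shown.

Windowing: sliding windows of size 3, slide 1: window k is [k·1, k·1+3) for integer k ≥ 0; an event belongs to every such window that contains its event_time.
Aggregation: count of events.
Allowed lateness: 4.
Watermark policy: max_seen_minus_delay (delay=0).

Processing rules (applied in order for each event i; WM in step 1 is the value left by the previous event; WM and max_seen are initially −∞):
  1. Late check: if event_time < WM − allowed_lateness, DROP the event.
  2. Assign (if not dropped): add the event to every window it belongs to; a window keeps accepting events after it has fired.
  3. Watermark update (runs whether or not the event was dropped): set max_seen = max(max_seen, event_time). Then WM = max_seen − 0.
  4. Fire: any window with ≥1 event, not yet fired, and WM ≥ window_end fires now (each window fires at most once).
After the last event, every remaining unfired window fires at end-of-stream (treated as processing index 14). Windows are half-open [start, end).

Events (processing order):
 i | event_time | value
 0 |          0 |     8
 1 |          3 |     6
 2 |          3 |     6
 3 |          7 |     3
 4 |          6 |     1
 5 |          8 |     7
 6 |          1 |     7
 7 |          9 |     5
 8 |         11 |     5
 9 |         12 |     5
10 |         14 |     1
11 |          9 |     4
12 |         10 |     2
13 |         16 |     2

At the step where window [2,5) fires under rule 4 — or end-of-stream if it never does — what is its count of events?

i=0 t=0 v=8: → [0,3); WM=0
i=1 t=3 v=6: → [3,6),[2,5),[1,4); WM=3; [0,3) fires=1
i=2 t=3 v=6: → [3,6),[2,5),[1,4); WM=3
i=3 t=7 v=3: → [7,10),[6,9),[5,8); WM=7; [1,4) fires=2 [2,5) fires=2 [3,6) fires=2
i=4 t=6 v=1: → [6,9),[5,8),[4,7); WM=7; [4,7) fires=1
i=5 t=8 v=7: → [8,11),[7,10),[6,9); WM=8; [5,8) fires=2
i=6 t=1 v=7: DROP (t<8-4); WM=8
i=7 t=9 v=5: → [9,12),[8,11),[7,10); WM=9; [6,9) fires=3
i=8 t=11 v=5: → [11,14),[10,13),[9,12); WM=11; [7,10) fires=3 [8,11) fires=2
i=9 t=12 v=5: → [12,15),[11,14),[10,13); WM=12; [9,12) fires=2
i=10 t=14 v=1: → [14,17),[13,16),[12,15); WM=14; [10,13) fires=2 [11,14) fires=2
i=11 t=9 v=4: DROP (t<14-4); WM=14
i=12 t=10 v=2: → [10,13),[9,12),[8,11); WM=14
i=13 t=16 v=2: → [16,19),[15,18),[14,17); WM=16; [12,15) fires=2 [13,16) fires=1

2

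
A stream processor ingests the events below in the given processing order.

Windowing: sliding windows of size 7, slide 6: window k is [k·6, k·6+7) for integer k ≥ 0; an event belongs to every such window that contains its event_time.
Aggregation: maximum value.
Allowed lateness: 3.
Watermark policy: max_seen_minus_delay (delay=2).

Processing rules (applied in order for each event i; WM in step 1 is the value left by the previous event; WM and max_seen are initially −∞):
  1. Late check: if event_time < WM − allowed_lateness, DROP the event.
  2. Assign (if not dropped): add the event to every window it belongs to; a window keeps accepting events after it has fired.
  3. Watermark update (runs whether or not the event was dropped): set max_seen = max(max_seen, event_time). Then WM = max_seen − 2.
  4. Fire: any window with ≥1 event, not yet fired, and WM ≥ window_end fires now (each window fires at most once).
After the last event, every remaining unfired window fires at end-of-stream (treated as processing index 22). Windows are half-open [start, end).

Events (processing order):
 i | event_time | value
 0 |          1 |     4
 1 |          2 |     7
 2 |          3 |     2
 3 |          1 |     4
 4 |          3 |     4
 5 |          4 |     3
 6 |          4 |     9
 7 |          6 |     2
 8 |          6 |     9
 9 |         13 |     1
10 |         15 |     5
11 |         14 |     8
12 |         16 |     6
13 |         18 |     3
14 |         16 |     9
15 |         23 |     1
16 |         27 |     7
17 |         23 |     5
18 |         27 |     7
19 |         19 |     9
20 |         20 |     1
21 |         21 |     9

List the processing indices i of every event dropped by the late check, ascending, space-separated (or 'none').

19 20 21

i=0 t=1 v=4: → [0,7); WM=-1
i=1 t=2 v=7: → [0,7); WM=0
i=2 t=3 v=2: → [0,7); WM=1
i=3 t=1 v=4: → [0,7); WM=1
i=4 t=3 v=4: → [0,7); WM=1
i=5 t=4 v=3: → [0,7); WM=2
i=6 t=4 v=9: → [0,7); WM=2
i=7 t=6 v=2: → [6,13),[0,7); WM=4
i=8 t=6 v=9: → [6,13),[0,7); WM=4
i=9 t=13 v=1: → [12,19); WM=11; [0,7) fires=9
i=10 t=15 v=5: → [12,19); WM=13; [6,13) fires=9
i=11 t=14 v=8: → [12,19); WM=13
i=12 t=16 v=6: → [12,19); WM=14
i=13 t=18 v=3: → [18,25),[12,19); WM=16
i=14 t=16 v=9: → [12,19); WM=16
i=15 t=23 v=1: → [18,25); WM=21; [12,19) fires=9
i=16 t=27 v=7: → [24,31); WM=25; [18,25) fires=3
i=17 t=23 v=5: → [18,25); WM=25
i=18 t=27 v=7: → [24,31); WM=25
i=19 t=19 v=9: DROP (t<25-3); WM=25
i=20 t=20 v=1: DROP (t<25-3); WM=25
i=21 t=21 v=9: DROP (t<25-3); WM=25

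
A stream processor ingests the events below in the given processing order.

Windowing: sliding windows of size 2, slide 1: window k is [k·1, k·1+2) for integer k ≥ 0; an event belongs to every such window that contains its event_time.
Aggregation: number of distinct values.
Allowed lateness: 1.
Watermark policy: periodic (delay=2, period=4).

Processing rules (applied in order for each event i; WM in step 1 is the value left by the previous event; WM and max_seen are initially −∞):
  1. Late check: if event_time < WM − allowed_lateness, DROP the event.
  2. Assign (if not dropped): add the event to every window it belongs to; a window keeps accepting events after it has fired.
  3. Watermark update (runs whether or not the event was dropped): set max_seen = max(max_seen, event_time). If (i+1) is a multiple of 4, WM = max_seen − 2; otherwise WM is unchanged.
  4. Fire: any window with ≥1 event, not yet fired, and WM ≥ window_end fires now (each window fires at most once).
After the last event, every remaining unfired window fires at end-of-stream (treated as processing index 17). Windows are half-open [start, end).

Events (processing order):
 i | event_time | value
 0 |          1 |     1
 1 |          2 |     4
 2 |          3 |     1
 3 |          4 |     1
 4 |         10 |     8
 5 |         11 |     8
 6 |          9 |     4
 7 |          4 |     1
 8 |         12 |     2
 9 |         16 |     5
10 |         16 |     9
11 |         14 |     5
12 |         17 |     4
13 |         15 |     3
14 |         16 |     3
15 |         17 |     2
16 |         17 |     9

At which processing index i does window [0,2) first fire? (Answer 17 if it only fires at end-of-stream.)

3

i=0 t=1 v=1: → [1,3),[0,2); WM=−∞
i=1 t=2 v=4: → [2,4),[1,3); WM=−∞
i=2 t=3 v=1: → [3,5),[2,4); WM=−∞
i=3 t=4 v=1: → [4,6),[3,5); WM=2; [0,2) fires=1
i=4 t=10 v=8: → [10,12),[9,11); WM=2
i=5 t=11 v=8: → [11,13),[10,12); WM=2
i=6 t=9 v=4: → [9,11),[8,10); WM=2
i=7 t=4 v=1: → [4,6),[3,5); WM=9; [1,3) fires=2 [2,4) fires=2 [3,5) fires=1 [4,6) fires=1
i=8 t=12 v=2: → [12,14),[11,13); WM=9
i=9 t=16 v=5: → [16,18),[15,17); WM=9
i=10 t=16 v=9: → [16,18),[15,17); WM=9
i=11 t=14 v=5: → [14,16),[13,15); WM=14; [8,10) fires=1 [9,11) fires=2 [10,12) fires=1 [11,13) fires=2 [12,14) fires=1
i=12 t=17 v=4: → [17,19),[16,18); WM=14
i=13 t=15 v=3: → [15,17),[14,16); WM=14
i=14 t=16 v=3: → [16,18),[15,17); WM=14
i=15 t=17 v=2: → [17,19),[16,18); WM=15; [13,15) fires=1
i=16 t=17 v=9: → [17,19),[16,18); WM=15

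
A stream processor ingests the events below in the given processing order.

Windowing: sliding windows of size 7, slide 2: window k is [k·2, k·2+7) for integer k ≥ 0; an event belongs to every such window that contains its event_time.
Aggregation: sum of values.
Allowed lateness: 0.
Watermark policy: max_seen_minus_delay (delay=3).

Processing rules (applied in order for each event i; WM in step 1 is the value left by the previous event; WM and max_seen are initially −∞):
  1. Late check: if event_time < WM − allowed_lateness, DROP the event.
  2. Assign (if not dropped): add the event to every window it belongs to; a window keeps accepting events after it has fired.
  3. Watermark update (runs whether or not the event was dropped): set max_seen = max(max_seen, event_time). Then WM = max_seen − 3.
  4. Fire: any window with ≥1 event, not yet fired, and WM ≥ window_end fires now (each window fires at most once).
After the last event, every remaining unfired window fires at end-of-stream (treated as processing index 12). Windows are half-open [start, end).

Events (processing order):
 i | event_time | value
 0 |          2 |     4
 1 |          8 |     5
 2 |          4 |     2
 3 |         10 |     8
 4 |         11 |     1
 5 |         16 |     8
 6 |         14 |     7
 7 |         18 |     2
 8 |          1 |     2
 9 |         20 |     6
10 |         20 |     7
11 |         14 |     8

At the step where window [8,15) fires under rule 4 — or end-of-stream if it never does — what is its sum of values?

i=0 t=2 v=4: → [2,9),[0,7); WM=-1
i=1 t=8 v=5: → [8,15),[6,13),[4,11),[2,9); WM=5
i=2 t=4 v=2: DROP (t<5-0); WM=5
i=3 t=10 v=8: → [10,17),[8,15),[6,13),[4,11); WM=7; [0,7) fires=4
i=4 t=11 v=1: → [10,17),[8,15),[6,13); WM=8
i=5 t=16 v=8: → [16,23),[14,21),[12,19),[10,17); WM=13; [2,9) fires=9 [4,11) fires=13 [6,13) fires=14
i=6 t=14 v=7: → [14,21),[12,19),[10,17),[8,15); WM=13
i=7 t=18 v=2: → [18,25),[16,23),[14,21),[12,19); WM=15; [8,15) fires=21
i=8 t=1 v=2: DROP (t<15-0); WM=15
i=9 t=20 v=6: → [20,27),[18,25),[16,23),[14,21); WM=17; [10,17) fires=24
i=10 t=20 v=7: → [20,27),[18,25),[16,23),[14,21); WM=17
i=11 t=14 v=8: DROP (t<17-0); WM=17

21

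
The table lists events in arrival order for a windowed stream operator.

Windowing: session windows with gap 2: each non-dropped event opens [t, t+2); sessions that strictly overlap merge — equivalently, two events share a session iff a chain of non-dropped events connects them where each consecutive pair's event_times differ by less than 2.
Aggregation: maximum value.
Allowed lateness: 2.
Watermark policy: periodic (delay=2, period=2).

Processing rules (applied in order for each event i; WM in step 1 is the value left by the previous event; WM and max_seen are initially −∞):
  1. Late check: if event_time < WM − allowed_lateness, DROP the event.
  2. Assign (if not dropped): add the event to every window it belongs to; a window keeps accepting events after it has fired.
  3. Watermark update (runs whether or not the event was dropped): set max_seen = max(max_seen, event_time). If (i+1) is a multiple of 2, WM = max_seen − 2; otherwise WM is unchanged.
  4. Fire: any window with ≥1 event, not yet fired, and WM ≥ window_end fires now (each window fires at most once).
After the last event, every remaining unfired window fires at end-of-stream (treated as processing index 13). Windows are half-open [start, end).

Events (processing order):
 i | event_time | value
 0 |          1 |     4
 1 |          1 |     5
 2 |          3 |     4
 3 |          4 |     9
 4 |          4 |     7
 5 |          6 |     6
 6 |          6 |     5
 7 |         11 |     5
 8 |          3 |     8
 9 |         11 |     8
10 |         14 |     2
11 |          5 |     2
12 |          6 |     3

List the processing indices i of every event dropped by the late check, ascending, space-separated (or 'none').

i=0 t=1 v=4: → [1,3); WM=−∞
i=1 t=1 v=5: → [1,3); WM=-1
i=2 t=3 v=4: → [3,5); WM=-1
i=3 t=4 v=9: → [3,6); WM=2
i=4 t=4 v=7: → [3,6); WM=2
i=5 t=6 v=6: → [6,8); WM=4
i=6 t=6 v=5: → [6,8); WM=4
i=7 t=11 v=5: → [11,13); WM=9
i=8 t=3 v=8: DROP (t<9-2); WM=9
i=9 t=11 v=8: → [11,13); WM=9
i=10 t=14 v=2: → [14,16); WM=9
i=11 t=5 v=2: DROP (t<9-2); WM=12
i=12 t=6 v=3: DROP (t<12-2); WM=12

8 11 12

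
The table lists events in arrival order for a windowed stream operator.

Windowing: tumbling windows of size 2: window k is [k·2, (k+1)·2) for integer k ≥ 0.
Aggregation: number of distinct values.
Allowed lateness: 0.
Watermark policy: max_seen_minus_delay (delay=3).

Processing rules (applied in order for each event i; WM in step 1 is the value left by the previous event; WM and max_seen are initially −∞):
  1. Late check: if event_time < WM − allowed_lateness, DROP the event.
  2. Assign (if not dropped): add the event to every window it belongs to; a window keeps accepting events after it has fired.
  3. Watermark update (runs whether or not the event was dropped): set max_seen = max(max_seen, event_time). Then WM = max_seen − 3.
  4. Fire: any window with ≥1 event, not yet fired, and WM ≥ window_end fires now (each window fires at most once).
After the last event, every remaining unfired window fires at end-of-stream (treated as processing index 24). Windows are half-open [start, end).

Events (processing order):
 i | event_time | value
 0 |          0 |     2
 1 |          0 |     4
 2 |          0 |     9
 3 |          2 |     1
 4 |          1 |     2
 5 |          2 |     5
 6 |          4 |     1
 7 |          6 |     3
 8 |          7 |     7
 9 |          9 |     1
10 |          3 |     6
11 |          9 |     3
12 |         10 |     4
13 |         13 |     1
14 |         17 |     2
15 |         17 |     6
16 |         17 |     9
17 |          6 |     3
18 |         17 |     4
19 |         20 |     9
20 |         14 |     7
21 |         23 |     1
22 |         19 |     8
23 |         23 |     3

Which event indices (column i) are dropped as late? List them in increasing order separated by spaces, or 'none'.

i=0 t=0 v=2: → [0,2); WM=-3
i=1 t=0 v=4: → [0,2); WM=-3
i=2 t=0 v=9: → [0,2); WM=-3
i=3 t=2 v=1: → [2,4); WM=-1
i=4 t=1 v=2: → [0,2); WM=-1
i=5 t=2 v=5: → [2,4); WM=-1
i=6 t=4 v=1: → [4,6); WM=1
i=7 t=6 v=3: → [6,8); WM=3; [0,2) fires=3
i=8 t=7 v=7: → [6,8); WM=4; [2,4) fires=2
i=9 t=9 v=1: → [8,10); WM=6; [4,6) fires=1
i=10 t=3 v=6: DROP (t<6-0); WM=6
i=11 t=9 v=3: → [8,10); WM=6
i=12 t=10 v=4: → [10,12); WM=7
i=13 t=13 v=1: → [12,14); WM=10; [6,8) fires=2 [8,10) fires=2
i=14 t=17 v=2: → [16,18); WM=14; [10,12) fires=1 [12,14) fires=1
i=15 t=17 v=6: → [16,18); WM=14
i=16 t=17 v=9: → [16,18); WM=14
i=17 t=6 v=3: DROP (t<14-0); WM=14
i=18 t=17 v=4: → [16,18); WM=14
i=19 t=20 v=9: → [20,22); WM=17
i=20 t=14 v=7: DROP (t<17-0); WM=17
i=21 t=23 v=1: → [22,24); WM=20; [16,18) fires=4
i=22 t=19 v=8: DROP (t<20-0); WM=20
i=23 t=23 v=3: → [22,24); WM=20

10 17 20 22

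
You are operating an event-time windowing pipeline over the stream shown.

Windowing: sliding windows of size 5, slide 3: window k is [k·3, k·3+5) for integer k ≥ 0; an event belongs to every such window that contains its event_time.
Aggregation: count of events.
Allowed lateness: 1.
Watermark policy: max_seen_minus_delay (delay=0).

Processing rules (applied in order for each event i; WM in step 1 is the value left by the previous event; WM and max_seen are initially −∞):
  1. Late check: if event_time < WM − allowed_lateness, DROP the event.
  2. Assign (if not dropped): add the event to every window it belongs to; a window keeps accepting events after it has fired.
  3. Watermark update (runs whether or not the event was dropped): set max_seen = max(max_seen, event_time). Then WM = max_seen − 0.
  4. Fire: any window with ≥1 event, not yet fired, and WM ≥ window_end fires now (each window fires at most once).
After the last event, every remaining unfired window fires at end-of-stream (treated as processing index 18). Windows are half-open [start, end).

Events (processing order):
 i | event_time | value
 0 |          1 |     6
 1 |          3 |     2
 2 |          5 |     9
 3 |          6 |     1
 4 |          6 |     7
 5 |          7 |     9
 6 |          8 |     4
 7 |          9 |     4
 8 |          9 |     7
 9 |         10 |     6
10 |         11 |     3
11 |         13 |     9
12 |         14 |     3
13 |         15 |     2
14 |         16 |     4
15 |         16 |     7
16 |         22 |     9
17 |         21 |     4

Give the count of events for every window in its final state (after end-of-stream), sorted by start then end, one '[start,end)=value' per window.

i=0 t=1 v=6: → [0,5); WM=1
i=1 t=3 v=2: → [3,8),[0,5); WM=3
i=2 t=5 v=9: → [3,8); WM=5; [0,5) fires=2
i=3 t=6 v=1: → [6,11),[3,8); WM=6
i=4 t=6 v=7: → [6,11),[3,8); WM=6
i=5 t=7 v=9: → [6,11),[3,8); WM=7
i=6 t=8 v=4: → [6,11); WM=8; [3,8) fires=5
i=7 t=9 v=4: → [9,14),[6,11); WM=9
i=8 t=9 v=7: → [9,14),[6,11); WM=9
i=9 t=10 v=6: → [9,14),[6,11); WM=10
i=10 t=11 v=3: → [9,14); WM=11; [6,11) fires=7
i=11 t=13 v=9: → [12,17),[9,14); WM=13
i=12 t=14 v=3: → [12,17); WM=14; [9,14) fires=5
i=13 t=15 v=2: → [15,20),[12,17); WM=15
i=14 t=16 v=4: → [15,20),[12,17); WM=16
i=15 t=16 v=7: → [15,20),[12,17); WM=16
i=16 t=22 v=9: → [21,26),[18,23); WM=22; [12,17) fires=5 [15,20) fires=3
i=17 t=21 v=4: → [21,26),[18,23); WM=22

[0,5)=2 [3,8)=5 [6,11)=7 [9,14)=5 [12,17)=5 [15,20)=3 [18,23)=2 [21,26)=2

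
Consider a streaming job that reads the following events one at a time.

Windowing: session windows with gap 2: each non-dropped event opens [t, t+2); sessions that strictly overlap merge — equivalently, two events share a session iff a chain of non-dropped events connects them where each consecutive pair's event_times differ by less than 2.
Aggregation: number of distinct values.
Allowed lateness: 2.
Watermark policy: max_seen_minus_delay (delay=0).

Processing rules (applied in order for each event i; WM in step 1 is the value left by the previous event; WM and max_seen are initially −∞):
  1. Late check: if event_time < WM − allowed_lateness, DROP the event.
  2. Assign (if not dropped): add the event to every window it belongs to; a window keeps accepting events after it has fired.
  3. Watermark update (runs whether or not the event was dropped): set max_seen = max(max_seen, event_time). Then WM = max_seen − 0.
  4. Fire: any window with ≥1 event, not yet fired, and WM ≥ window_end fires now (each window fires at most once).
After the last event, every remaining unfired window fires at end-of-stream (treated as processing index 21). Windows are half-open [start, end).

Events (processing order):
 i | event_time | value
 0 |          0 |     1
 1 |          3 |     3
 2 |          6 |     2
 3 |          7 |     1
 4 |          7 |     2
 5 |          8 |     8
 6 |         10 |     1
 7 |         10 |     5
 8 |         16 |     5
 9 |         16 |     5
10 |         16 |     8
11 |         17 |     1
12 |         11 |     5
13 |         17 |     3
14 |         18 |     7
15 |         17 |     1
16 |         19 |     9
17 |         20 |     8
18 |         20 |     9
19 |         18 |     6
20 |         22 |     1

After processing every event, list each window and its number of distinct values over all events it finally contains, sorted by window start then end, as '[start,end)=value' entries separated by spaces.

i=0 t=0 v=1: → [0,2); WM=0
i=1 t=3 v=3: → [3,5); WM=3
i=2 t=6 v=2: → [6,8); WM=6
i=3 t=7 v=1: → [6,9); WM=7
i=4 t=7 v=2: → [6,9); WM=7
i=5 t=8 v=8: → [6,10); WM=8
i=6 t=10 v=1: → [10,12); WM=10
i=7 t=10 v=5: → [10,12); WM=10
i=8 t=16 v=5: → [16,18); WM=16
i=9 t=16 v=5: → [16,18); WM=16
i=10 t=16 v=8: → [16,18); WM=16
i=11 t=17 v=1: → [16,19); WM=17
i=12 t=11 v=5: DROP (t<17-2); WM=17
i=13 t=17 v=3: → [16,19); WM=17
i=14 t=18 v=7: → [16,20); WM=18
i=15 t=17 v=1: → [16,20); WM=18
i=16 t=19 v=9: → [16,21); WM=19
i=17 t=20 v=8: → [16,22); WM=20
i=18 t=20 v=9: → [16,22); WM=20
i=19 t=18 v=6: → [16,22); WM=20
i=20 t=22 v=1: → [22,24); WM=22

[0,2)=1 [3,5)=1 [6,10)=3 [10,12)=2 [16,22)=7 [22,24)=1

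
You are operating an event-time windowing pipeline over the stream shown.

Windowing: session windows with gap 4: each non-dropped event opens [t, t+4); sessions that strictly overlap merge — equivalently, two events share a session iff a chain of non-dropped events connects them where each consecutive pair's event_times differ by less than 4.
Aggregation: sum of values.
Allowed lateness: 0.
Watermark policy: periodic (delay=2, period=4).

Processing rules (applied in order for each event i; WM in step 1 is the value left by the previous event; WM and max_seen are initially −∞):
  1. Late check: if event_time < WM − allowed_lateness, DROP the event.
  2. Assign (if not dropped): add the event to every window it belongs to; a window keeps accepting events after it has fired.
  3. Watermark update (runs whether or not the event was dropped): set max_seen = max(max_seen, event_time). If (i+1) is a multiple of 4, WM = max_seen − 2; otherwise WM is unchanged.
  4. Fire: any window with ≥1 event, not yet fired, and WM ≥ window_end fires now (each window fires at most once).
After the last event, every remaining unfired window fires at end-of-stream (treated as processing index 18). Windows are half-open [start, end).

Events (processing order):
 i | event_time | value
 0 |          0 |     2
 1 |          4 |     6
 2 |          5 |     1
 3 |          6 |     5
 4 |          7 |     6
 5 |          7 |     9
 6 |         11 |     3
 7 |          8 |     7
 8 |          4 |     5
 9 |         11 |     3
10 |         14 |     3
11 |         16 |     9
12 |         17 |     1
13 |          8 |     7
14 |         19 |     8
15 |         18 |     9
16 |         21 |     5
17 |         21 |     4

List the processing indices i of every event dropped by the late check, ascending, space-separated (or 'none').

8 13

i=0 t=0 v=2: → [0,4); WM=−∞
i=1 t=4 v=6: → [4,8); WM=−∞
i=2 t=5 v=1: → [4,9); WM=−∞
i=3 t=6 v=5: → [4,10); WM=4
i=4 t=7 v=6: → [4,11); WM=4
i=5 t=7 v=9: → [4,11); WM=4
i=6 t=11 v=3: → [11,15); WM=4
i=7 t=8 v=7: → [4,15); WM=9
i=8 t=4 v=5: DROP (t<9-0); WM=9
i=9 t=11 v=3: → [4,15); WM=9
i=10 t=14 v=3: → [4,18); WM=9
i=11 t=16 v=9: → [4,20); WM=14
i=12 t=17 v=1: → [4,21); WM=14
i=13 t=8 v=7: DROP (t<14-0); WM=14
i=14 t=19 v=8: → [4,23); WM=14
i=15 t=18 v=9: → [4,23); WM=17
i=16 t=21 v=5: → [4,25); WM=17
i=17 t=21 v=4: → [4,25); WM=17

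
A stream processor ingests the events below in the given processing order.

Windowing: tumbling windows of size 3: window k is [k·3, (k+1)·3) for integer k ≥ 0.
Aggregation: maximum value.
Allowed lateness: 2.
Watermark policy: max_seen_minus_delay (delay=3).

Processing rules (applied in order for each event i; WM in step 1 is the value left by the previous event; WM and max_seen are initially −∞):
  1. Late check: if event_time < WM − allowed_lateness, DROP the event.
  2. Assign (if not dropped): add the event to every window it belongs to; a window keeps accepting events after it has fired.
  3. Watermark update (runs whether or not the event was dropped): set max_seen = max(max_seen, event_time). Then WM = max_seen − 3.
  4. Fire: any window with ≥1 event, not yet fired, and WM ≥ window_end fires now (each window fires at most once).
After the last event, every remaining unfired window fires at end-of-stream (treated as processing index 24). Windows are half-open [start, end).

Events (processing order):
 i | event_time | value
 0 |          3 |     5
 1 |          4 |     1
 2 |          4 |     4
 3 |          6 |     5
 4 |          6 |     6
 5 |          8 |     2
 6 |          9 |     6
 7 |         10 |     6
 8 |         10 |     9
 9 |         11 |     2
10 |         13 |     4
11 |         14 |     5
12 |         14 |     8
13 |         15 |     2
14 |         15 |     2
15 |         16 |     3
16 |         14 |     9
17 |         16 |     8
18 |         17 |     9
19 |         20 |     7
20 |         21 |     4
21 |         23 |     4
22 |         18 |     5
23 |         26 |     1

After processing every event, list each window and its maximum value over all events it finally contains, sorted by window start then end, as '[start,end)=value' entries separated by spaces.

[3,6)=5 [6,9)=6 [9,12)=9 [12,15)=9 [15,18)=9 [18,21)=7 [21,24)=4 [24,27)=1

i=0 t=3 v=5: → [3,6); WM=0
i=1 t=4 v=1: → [3,6); WM=1
i=2 t=4 v=4: → [3,6); WM=1
i=3 t=6 v=5: → [6,9); WM=3
i=4 t=6 v=6: → [6,9); WM=3
i=5 t=8 v=2: → [6,9); WM=5
i=6 t=9 v=6: → [9,12); WM=6; [3,6) fires=5
i=7 t=10 v=6: → [9,12); WM=7
i=8 t=10 v=9: → [9,12); WM=7
i=9 t=11 v=2: → [9,12); WM=8
i=10 t=13 v=4: → [12,15); WM=10; [6,9) fires=6
i=11 t=14 v=5: → [12,15); WM=11
i=12 t=14 v=8: → [12,15); WM=11
i=13 t=15 v=2: → [15,18); WM=12; [9,12) fires=9
i=14 t=15 v=2: → [15,18); WM=12
i=15 t=16 v=3: → [15,18); WM=13
i=16 t=14 v=9: → [12,15); WM=13
i=17 t=16 v=8: → [15,18); WM=13
i=18 t=17 v=9: → [15,18); WM=14
i=19 t=20 v=7: → [18,21); WM=17; [12,15) fires=9
i=20 t=21 v=4: → [21,24); WM=18; [15,18) fires=9
i=21 t=23 v=4: → [21,24); WM=20
i=22 t=18 v=5: → [18,21); WM=20
i=23 t=26 v=1: → [24,27); WM=23; [18,21) fires=7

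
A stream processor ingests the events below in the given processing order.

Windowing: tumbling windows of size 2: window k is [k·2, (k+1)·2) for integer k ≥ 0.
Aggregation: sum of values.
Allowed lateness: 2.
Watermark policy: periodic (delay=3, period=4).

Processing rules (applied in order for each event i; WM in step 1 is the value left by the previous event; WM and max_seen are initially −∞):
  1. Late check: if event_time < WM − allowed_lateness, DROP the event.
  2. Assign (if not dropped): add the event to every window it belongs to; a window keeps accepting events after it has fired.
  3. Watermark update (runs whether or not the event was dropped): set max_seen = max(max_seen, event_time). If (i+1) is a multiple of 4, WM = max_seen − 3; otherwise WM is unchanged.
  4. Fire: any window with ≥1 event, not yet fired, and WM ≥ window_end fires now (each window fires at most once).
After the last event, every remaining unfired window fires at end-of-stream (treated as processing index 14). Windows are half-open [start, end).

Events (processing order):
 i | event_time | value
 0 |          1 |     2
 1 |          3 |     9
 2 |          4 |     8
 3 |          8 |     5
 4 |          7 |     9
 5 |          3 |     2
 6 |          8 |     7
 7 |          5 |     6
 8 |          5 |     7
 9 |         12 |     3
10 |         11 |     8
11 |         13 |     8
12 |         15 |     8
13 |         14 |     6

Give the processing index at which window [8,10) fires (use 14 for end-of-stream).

11

i=0 t=1 v=2: → [0,2); WM=−∞
i=1 t=3 v=9: → [2,4); WM=−∞
i=2 t=4 v=8: → [4,6); WM=−∞
i=3 t=8 v=5: → [8,10); WM=5; [0,2) fires=2 [2,4) fires=9
i=4 t=7 v=9: → [6,8); WM=5
i=5 t=3 v=2: → [2,4); WM=5
i=6 t=8 v=7: → [8,10); WM=5
i=7 t=5 v=6: → [4,6); WM=5
i=8 t=5 v=7: → [4,6); WM=5
i=9 t=12 v=3: → [12,14); WM=5
i=10 t=11 v=8: → [10,12); WM=5
i=11 t=13 v=8: → [12,14); WM=10; [4,6) fires=21 [6,8) fires=9 [8,10) fires=12
i=12 t=15 v=8: → [14,16); WM=10
i=13 t=14 v=6: → [14,16); WM=10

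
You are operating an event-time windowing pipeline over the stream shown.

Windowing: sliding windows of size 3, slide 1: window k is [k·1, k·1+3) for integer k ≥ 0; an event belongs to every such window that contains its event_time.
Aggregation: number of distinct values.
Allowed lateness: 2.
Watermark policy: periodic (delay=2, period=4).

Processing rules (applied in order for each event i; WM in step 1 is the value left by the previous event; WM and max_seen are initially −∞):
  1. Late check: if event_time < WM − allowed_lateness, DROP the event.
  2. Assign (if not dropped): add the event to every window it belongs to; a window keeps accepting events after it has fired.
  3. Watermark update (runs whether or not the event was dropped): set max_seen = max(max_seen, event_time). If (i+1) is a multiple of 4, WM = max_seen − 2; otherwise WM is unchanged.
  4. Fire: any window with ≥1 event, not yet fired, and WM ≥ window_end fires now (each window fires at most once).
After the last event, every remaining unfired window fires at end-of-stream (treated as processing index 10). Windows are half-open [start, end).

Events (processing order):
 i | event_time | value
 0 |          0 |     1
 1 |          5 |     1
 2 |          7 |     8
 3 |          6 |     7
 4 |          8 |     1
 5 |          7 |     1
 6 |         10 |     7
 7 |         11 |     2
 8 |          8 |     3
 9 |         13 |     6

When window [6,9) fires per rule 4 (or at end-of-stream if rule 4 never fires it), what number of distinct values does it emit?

i=0 t=0 v=1: → [0,3); WM=−∞
i=1 t=5 v=1: → [5,8),[4,7),[3,6); WM=−∞
i=2 t=7 v=8: → [7,10),[6,9),[5,8); WM=−∞
i=3 t=6 v=7: → [6,9),[5,8),[4,7); WM=5; [0,3) fires=1
i=4 t=8 v=1: → [8,11),[7,10),[6,9); WM=5
i=5 t=7 v=1: → [7,10),[6,9),[5,8); WM=5
i=6 t=10 v=7: → [10,13),[9,12),[8,11); WM=5
i=7 t=11 v=2: → [11,14),[10,13),[9,12); WM=9; [3,6) fires=1 [4,7) fires=2 [5,8) fires=3 [6,9) fires=3
i=8 t=8 v=3: → [8,11),[7,10),[6,9); WM=9
i=9 t=13 v=6: → [13,16),[12,15),[11,14); WM=9

3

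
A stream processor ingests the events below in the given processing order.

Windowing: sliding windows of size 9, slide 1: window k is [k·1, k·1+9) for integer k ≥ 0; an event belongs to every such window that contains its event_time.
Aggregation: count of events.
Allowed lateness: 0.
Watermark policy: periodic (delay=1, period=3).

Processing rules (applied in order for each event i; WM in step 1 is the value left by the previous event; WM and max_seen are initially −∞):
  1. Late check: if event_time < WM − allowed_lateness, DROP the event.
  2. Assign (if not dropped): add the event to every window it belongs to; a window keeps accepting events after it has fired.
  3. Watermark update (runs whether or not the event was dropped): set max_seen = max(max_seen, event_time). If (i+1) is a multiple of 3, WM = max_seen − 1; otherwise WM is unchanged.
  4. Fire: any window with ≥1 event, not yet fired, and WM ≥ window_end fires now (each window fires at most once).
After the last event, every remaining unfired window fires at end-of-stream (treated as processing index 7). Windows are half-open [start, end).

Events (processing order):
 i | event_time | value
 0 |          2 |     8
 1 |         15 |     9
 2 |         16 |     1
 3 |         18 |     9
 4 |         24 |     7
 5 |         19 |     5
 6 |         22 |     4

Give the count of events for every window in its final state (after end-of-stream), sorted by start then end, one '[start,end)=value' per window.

[0,9)=1 [1,10)=1 [2,11)=1 [7,16)=1 [8,17)=2 [9,18)=2 [10,19)=3 [11,20)=4 [12,21)=4 [13,22)=4 [14,23)=4 [15,24)=4 [16,25)=4 [17,26)=3 [18,27)=3 [19,28)=2 [20,29)=1 [21,30)=1 [22,31)=1 [23,32)=1 [24,33)=1

i=0 t=2 v=8: → [2,11),[1,10),[0,9); WM=−∞
i=1 t=15 v=9: → [15,24),[14,23),[13,22),[12,21),[11,20),[10,19),[9,18),[8,17),[7,16); WM=−∞
i=2 t=16 v=1: → [16,25),[15,24),[14,23),[13,22),[12,21),[11,20),[10,19),[9,18),[8,17); WM=15; [0,9) fires=1 [1,10) fires=1 [2,11) fires=1
i=3 t=18 v=9: → [18,27),[17,26),[16,25),[15,24),[14,23),[13,22),[12,21),[11,20),[10,19); WM=15
i=4 t=24 v=7: → [24,33),[23,32),[22,31),[21,30),[20,29),[19,28),[18,27),[17,26),[16,25); WM=15
i=5 t=19 v=5: → [19,28),[18,27),[17,26),[16,25),[15,24),[14,23),[13,22),[12,21),[11,20); WM=23; [7,16) fires=1 [8,17) fires=2 [9,18) fires=2 [10,19) fires=3 [11,20) fires=4 [12,21) fires=4 [13,22) fires=4 [14,23) fires=4
i=6 t=22 v=4: DROP (t<23-0); WM=23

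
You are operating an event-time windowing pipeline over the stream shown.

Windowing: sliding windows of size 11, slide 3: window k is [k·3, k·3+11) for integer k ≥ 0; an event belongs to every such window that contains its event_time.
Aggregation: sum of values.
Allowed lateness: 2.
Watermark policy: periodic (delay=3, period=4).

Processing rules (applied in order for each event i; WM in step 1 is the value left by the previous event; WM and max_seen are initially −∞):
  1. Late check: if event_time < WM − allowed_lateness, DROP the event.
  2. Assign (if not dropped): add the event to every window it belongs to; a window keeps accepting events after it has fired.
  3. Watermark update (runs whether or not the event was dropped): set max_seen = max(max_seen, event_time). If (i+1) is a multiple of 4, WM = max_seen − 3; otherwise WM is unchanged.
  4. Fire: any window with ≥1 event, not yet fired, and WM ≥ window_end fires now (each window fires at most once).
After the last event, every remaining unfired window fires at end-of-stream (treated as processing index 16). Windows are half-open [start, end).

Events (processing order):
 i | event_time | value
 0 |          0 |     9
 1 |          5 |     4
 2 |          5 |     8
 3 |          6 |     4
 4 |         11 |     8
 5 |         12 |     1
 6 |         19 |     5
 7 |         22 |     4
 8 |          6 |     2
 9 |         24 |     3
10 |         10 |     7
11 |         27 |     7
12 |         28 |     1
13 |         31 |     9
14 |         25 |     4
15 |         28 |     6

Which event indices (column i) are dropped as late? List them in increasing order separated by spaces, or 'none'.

i=0 t=0 v=9: → [0,11); WM=−∞
i=1 t=5 v=4: → [3,14),[0,11); WM=−∞
i=2 t=5 v=8: → [3,14),[0,11); WM=−∞
i=3 t=6 v=4: → [6,17),[3,14),[0,11); WM=3
i=4 t=11 v=8: → [9,20),[6,17),[3,14); WM=3
i=5 t=12 v=1: → [12,23),[9,20),[6,17),[3,14); WM=3
i=6 t=19 v=5: → [18,29),[15,26),[12,23),[9,20); WM=3
i=7 t=22 v=4: → [21,32),[18,29),[15,26),[12,23); WM=19; [0,11) fires=25 [3,14) fires=25 [6,17) fires=13
i=8 t=6 v=2: DROP (t<19-2); WM=19
i=9 t=24 v=3: → [24,35),[21,32),[18,29),[15,26); WM=19
i=10 t=10 v=7: DROP (t<19-2); WM=19
i=11 t=27 v=7: → [27,38),[24,35),[21,32),[18,29); WM=24; [9,20) fires=14 [12,23) fires=10
i=12 t=28 v=1: → [27,38),[24,35),[21,32),[18,29); WM=24
i=13 t=31 v=9: → [30,41),[27,38),[24,35),[21,32); WM=24
i=14 t=25 v=4: → [24,35),[21,32),[18,29),[15,26); WM=24
i=15 t=28 v=6: → [27,38),[24,35),[21,32),[18,29); WM=28; [15,26) fires=16

8 10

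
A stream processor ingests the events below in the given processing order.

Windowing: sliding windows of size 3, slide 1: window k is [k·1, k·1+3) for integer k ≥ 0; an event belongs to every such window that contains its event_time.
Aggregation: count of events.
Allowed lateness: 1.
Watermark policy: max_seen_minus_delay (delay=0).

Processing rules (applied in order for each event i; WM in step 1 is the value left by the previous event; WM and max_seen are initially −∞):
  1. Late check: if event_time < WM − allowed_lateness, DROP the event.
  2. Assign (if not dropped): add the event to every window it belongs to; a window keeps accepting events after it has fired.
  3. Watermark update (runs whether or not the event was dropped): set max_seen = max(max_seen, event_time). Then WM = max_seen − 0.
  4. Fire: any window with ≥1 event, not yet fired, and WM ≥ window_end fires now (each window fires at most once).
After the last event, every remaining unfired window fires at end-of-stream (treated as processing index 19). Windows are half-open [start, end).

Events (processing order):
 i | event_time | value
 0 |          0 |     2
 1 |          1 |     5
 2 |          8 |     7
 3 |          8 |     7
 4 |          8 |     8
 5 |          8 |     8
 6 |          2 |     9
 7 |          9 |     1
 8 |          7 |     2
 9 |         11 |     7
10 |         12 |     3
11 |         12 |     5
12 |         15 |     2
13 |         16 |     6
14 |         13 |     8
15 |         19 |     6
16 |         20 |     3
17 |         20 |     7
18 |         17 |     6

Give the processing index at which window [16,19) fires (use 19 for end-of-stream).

15

i=0 t=0 v=2: → [0,3); WM=0
i=1 t=1 v=5: → [1,4),[0,3); WM=1
i=2 t=8 v=7: → [8,11),[7,10),[6,9); WM=8; [0,3) fires=2 [1,4) fires=1
i=3 t=8 v=7: → [8,11),[7,10),[6,9); WM=8
i=4 t=8 v=8: → [8,11),[7,10),[6,9); WM=8
i=5 t=8 v=8: → [8,11),[7,10),[6,9); WM=8
i=6 t=2 v=9: DROP (t<8-1); WM=8
i=7 t=9 v=1: → [9,12),[8,11),[7,10); WM=9; [6,9) fires=4
i=8 t=7 v=2: DROP (t<9-1); WM=9
i=9 t=11 v=7: → [11,14),[10,13),[9,12); WM=11; [7,10) fires=5 [8,11) fires=5
i=10 t=12 v=3: → [12,15),[11,14),[10,13); WM=12; [9,12) fires=2
i=11 t=12 v=5: → [12,15),[11,14),[10,13); WM=12
i=12 t=15 v=2: → [15,18),[14,17),[13,16); WM=15; [10,13) fires=3 [11,14) fires=3 [12,15) fires=2
i=13 t=16 v=6: → [16,19),[15,18),[14,17); WM=16; [13,16) fires=1
i=14 t=13 v=8: DROP (t<16-1); WM=16
i=15 t=19 v=6: → [19,22),[18,21),[17,20); WM=19; [14,17) fires=2 [15,18) fires=2 [16,19) fires=1
i=16 t=20 v=3: → [20,23),[19,22),[18,21); WM=20; [17,20) fires=1
i=17 t=20 v=7: → [20,23),[19,22),[18,21); WM=20
i=18 t=17 v=6: DROP (t<20-1); WM=20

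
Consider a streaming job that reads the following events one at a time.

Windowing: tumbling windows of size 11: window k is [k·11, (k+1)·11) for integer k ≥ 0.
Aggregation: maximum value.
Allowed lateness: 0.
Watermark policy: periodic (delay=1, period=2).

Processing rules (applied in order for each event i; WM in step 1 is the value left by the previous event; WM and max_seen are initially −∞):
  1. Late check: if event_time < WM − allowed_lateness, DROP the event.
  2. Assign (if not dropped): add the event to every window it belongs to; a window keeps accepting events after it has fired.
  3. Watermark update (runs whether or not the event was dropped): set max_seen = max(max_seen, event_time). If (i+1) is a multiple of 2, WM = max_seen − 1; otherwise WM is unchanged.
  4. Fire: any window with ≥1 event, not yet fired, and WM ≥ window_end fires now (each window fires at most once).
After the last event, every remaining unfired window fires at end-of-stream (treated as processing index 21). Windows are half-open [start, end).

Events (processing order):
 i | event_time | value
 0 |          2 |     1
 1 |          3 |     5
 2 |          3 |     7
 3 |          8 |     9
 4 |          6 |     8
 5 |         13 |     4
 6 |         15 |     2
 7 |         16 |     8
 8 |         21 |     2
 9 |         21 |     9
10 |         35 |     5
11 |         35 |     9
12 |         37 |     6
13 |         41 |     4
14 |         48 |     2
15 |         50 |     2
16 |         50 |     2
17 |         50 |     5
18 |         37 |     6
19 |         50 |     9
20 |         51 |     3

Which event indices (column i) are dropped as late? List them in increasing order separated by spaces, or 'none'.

i=0 t=2 v=1: → [0,11); WM=−∞
i=1 t=3 v=5: → [0,11); WM=2
i=2 t=3 v=7: → [0,11); WM=2
i=3 t=8 v=9: → [0,11); WM=7
i=4 t=6 v=8: DROP (t<7-0); WM=7
i=5 t=13 v=4: → [11,22); WM=12; [0,11) fires=9
i=6 t=15 v=2: → [11,22); WM=12
i=7 t=16 v=8: → [11,22); WM=15
i=8 t=21 v=2: → [11,22); WM=15
i=9 t=21 v=9: → [11,22); WM=20
i=10 t=35 v=5: → [33,44); WM=20
i=11 t=35 v=9: → [33,44); WM=34; [11,22) fires=9
i=12 t=37 v=6: → [33,44); WM=34
i=13 t=41 v=4: → [33,44); WM=40
i=14 t=48 v=2: → [44,55); WM=40
i=15 t=50 v=2: → [44,55); WM=49; [33,44) fires=9
i=16 t=50 v=2: → [44,55); WM=49
i=17 t=50 v=5: → [44,55); WM=49
i=18 t=37 v=6: DROP (t<49-0); WM=49
i=19 t=50 v=9: → [44,55); WM=49
i=20 t=51 v=3: → [44,55); WM=49

4 18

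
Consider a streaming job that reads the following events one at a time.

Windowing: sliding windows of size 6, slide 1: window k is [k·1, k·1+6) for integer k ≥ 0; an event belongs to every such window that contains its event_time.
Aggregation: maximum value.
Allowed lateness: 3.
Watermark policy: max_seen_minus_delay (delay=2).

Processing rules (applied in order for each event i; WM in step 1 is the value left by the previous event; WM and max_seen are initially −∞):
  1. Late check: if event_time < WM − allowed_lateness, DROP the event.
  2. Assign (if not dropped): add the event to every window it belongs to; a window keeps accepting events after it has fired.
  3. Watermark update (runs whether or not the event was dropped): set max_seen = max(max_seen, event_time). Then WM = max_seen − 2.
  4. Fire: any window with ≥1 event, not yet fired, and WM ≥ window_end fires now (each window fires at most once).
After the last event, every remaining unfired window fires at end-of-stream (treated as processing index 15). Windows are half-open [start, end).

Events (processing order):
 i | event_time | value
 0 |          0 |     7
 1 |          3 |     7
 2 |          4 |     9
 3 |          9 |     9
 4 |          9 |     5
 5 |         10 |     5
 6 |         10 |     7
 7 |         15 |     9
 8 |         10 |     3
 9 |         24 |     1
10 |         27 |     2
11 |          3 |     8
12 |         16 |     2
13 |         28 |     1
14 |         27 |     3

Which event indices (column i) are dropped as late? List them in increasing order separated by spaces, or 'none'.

11 12

i=0 t=0 v=7: → [0,6); WM=-2
i=1 t=3 v=7: → [3,9),[2,8),[1,7),[0,6); WM=1
i=2 t=4 v=9: → [4,10),[3,9),[2,8),[1,7),[0,6); WM=2
i=3 t=9 v=9: → [9,15),[8,14),[7,13),[6,12),[5,11),[4,10); WM=7; [0,6) fires=9 [1,7) fires=9
i=4 t=9 v=5: → [9,15),[8,14),[7,13),[6,12),[5,11),[4,10); WM=7
i=5 t=10 v=5: → [10,16),[9,15),[8,14),[7,13),[6,12),[5,11); WM=8; [2,8) fires=9
i=6 t=10 v=7: → [10,16),[9,15),[8,14),[7,13),[6,12),[5,11); WM=8
i=7 t=15 v=9: → [15,21),[14,20),[13,19),[12,18),[11,17),[10,16); WM=13; [3,9) fires=9 [4,10) fires=9 [5,11) fires=9 [6,12) fires=9 [7,13) fires=9
i=8 t=10 v=3: → [10,16),[9,15),[8,14),[7,13),[6,12),[5,11); WM=13
i=9 t=24 v=1: → [24,30),[23,29),[22,28),[21,27),[20,26),[19,25); WM=22; [8,14) fires=9 [9,15) fires=9 [10,16) fires=9 [11,17) fires=9 [12,18) fires=9 [13,19) fires=9 [14,20) fires=9 [15,21) fires=9
i=10 t=27 v=2: → [27,33),[26,32),[25,31),[24,30),[23,29),[22,28); WM=25; [19,25) fires=1
i=11 t=3 v=8: DROP (t<25-3); WM=25
i=12 t=16 v=2: DROP (t<25-3); WM=25
i=13 t=28 v=1: → [28,34),[27,33),[26,32),[25,31),[24,30),[23,29); WM=26; [20,26) fires=1
i=14 t=27 v=3: → [27,33),[26,32),[25,31),[24,30),[23,29),[22,28); WM=26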